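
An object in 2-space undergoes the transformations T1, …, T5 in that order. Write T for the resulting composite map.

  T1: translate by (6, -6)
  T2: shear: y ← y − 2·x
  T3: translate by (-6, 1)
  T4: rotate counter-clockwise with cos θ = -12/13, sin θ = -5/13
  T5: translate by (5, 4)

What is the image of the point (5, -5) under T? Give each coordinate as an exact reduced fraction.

T1 translate by (6, -6): (5, -5) → (11, -11)
T2 shear: y ← y − 2·x: (11, -11) → (11, -33)
T3 translate by (-6, 1): (11, -33) → (5, -32)
T4 rotate counter-clockwise with cos θ = -12/13, sin θ = -5/13: (5, -32) → (-220/13, 359/13)
T5 translate by (5, 4): (-220/13, 359/13) → (-155/13, 411/13)

T(p) = (-155/13, 411/13)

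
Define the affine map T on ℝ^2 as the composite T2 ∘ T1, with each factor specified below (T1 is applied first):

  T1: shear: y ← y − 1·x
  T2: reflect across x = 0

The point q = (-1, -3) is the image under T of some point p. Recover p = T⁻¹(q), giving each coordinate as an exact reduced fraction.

T1 = [1 0 0; -1 1 0; 0 0 1]
T2·T1 = [-1 0 0; -1 1 0; 0 0 1]
det M = -1; M⁻¹ = [-1 0 0; -1 1 0; 0 0 1]
M⁻¹ · (-1, -3)ᵀ = (1, -2)ᵀ

p = (1, -2)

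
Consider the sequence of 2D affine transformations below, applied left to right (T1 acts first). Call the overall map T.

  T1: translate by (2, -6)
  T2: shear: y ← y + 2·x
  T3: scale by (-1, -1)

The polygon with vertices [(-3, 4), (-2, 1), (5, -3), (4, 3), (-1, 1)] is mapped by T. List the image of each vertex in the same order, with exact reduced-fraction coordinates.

image vertices: (1, 4), (0, 5), (-7, -5), (-6, -9), (-1, 3)

T1 translate by (2, -6): (-3, 4) → (-1, -2); (-2, 1) → (0, -5); (5, -3) → (7, -9); (4, 3) → (6, -3); (-1, 1) → (1, -5)
T2 shear: y ← y + 2·x: (-1, -2) → (-1, -4); (0, -5) → (0, -5); (7, -9) → (7, 5); (6, -3) → (6, 9); (1, -5) → (1, -3)
T3 scale by (-1, -1): (-1, -4) → (1, 4); (0, -5) → (0, 5); (7, 5) → (-7, -5); (6, 9) → (-6, -9); (1, -3) → (-1, 3)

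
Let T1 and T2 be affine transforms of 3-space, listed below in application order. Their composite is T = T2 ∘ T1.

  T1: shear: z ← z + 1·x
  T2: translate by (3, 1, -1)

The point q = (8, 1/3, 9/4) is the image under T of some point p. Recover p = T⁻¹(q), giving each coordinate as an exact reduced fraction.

T1 = [1 0 0 0; 0 1 0 0; 1 0 1 0; 0 0 0 1]
T2·T1 = [1 0 0 3; 0 1 0 1; 1 0 1 -1; 0 0 0 1]
det M = 1; M⁻¹ = [1 0 0 -3; 0 1 0 -1; -1 0 1 4; 0 0 0 1]
M⁻¹ · (8, 1/3, 9/4)ᵀ = (5, -2/3, -7/4)ᵀ

p = (5, -2/3, -7/4)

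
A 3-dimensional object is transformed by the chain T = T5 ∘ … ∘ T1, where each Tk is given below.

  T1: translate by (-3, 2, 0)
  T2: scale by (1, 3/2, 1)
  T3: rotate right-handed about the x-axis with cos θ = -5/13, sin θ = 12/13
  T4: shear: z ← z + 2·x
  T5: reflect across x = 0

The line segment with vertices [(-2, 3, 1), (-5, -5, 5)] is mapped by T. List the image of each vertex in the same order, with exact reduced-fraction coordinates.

image vertices: (5, -99/26, -45/13), (8, -75/26, -287/13)

T1 translate by (-3, 2, 0): (-2, 3, 1) → (-5, 5, 1); (-5, -5, 5) → (-8, -3, 5)
T2 scale by (1, 3/2, 1): (-5, 5, 1) → (-5, 15/2, 1); (-8, -3, 5) → (-8, -9/2, 5)
T3 rotate right-handed about the x-axis with cos θ = -5/13, sin θ = 12/13: (-5, 15/2, 1) → (-5, -99/26, 85/13); (-8, -9/2, 5) → (-8, -75/26, -79/13)
T4 shear: z ← z + 2·x: (-5, -99/26, 85/13) → (-5, -99/26, -45/13); (-8, -75/26, -79/13) → (-8, -75/26, -287/13)
T5 reflect across x = 0: (-5, -99/26, -45/13) → (5, -99/26, -45/13); (-8, -75/26, -287/13) → (8, -75/26, -287/13)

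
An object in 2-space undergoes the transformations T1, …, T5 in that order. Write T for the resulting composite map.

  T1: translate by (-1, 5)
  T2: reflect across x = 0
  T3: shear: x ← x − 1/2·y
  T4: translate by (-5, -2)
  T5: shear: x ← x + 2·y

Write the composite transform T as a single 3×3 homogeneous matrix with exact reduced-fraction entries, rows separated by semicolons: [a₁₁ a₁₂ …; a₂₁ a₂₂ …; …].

T = [-1 3/2 -1/2; 0 1 3; 0 0 1]

T1 = [1 0 -1; 0 1 5; 0 0 1]
T2·T1 = [-1 0 1; 0 1 5; 0 0 1]
T3·…·T1 = [-1 -1/2 -3/2; 0 1 5; 0 0 1]
T4·…·T1 = [-1 -1/2 -13/2; 0 1 3; 0 0 1]
T5·…·T1 = [-1 3/2 -1/2; 0 1 3; 0 0 1]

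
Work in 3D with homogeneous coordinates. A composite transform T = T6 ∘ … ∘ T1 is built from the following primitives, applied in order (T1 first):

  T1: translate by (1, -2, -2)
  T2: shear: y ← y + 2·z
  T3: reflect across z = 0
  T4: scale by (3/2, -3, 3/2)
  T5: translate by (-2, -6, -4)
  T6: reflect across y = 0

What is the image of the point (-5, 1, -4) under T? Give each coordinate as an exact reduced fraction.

T1 translate by (1, -2, -2): (-5, 1, -4) → (-4, -1, -6)
T2 shear: y ← y + 2·z: (-4, -1, -6) → (-4, -13, -6)
T3 reflect across z = 0: (-4, -13, -6) → (-4, -13, 6)
T4 scale by (3/2, -3, 3/2): (-4, -13, 6) → (-6, 39, 9)
T5 translate by (-2, -6, -4): (-6, 39, 9) → (-8, 33, 5)
T6 reflect across y = 0: (-8, 33, 5) → (-8, -33, 5)

T(p) = (-8, -33, 5)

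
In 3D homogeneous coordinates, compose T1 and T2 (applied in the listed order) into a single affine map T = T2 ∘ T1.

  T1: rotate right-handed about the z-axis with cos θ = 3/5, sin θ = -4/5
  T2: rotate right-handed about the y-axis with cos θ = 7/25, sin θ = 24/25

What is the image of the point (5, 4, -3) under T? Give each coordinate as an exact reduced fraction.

T1 rotate right-handed about the z-axis with cos θ = 3/5, sin θ = -4/5: (5, 4, -3) → (31/5, -8/5, -3)
T2 rotate right-handed about the y-axis with cos θ = 7/25, sin θ = 24/25: (31/5, -8/5, -3) → (-143/125, -8/5, -849/125)

T(p) = (-143/125, -8/5, -849/125)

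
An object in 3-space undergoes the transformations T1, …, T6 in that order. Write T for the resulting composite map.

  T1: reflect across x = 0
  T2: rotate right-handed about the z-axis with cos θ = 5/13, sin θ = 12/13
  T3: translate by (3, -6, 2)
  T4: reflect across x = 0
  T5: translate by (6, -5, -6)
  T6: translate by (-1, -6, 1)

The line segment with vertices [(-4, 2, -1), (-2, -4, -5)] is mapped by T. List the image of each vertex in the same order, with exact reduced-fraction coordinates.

image vertices: (30/13, -163/13, -4), (-32/13, -217/13, -8)

T1 reflect across x = 0: (-4, 2, -1) → (4, 2, -1); (-2, -4, -5) → (2, -4, -5)
T2 rotate right-handed about the z-axis with cos θ = 5/13, sin θ = 12/13: (4, 2, -1) → (-4/13, 58/13, -1); (2, -4, -5) → (58/13, 4/13, -5)
T3 translate by (3, -6, 2): (-4/13, 58/13, -1) → (35/13, -20/13, 1); (58/13, 4/13, -5) → (97/13, -74/13, -3)
T4 reflect across x = 0: (35/13, -20/13, 1) → (-35/13, -20/13, 1); (97/13, -74/13, -3) → (-97/13, -74/13, -3)
T5 translate by (6, -5, -6): (-35/13, -20/13, 1) → (43/13, -85/13, -5); (-97/13, -74/13, -3) → (-19/13, -139/13, -9)
T6 translate by (-1, -6, 1): (43/13, -85/13, -5) → (30/13, -163/13, -4); (-19/13, -139/13, -9) → (-32/13, -217/13, -8)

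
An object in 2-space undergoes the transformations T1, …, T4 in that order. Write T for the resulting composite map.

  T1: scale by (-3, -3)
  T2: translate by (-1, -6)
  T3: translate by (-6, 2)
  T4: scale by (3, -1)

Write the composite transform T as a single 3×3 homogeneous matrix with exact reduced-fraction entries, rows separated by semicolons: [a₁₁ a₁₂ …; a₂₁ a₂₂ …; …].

T1 = [-3 0 0; 0 -3 0; 0 0 1]
T2·T1 = [-3 0 -1; 0 -3 -6; 0 0 1]
T3·…·T1 = [-3 0 -7; 0 -3 -4; 0 0 1]
T4·…·T1 = [-9 0 -21; 0 3 4; 0 0 1]

T = [-9 0 -21; 0 3 4; 0 0 1]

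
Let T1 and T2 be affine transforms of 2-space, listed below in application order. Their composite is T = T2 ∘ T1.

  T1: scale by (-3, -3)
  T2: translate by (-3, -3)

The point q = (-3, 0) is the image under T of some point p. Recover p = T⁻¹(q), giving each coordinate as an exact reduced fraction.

T1 = [-3 0 0; 0 -3 0; 0 0 1]
T2·T1 = [-3 0 -3; 0 -3 -3; 0 0 1]
det M = 9; M⁻¹ = [-1/3 0 -1; 0 -1/3 -1; 0 0 1]
M⁻¹ · (-3, 0)ᵀ = (0, -1)ᵀ

p = (0, -1)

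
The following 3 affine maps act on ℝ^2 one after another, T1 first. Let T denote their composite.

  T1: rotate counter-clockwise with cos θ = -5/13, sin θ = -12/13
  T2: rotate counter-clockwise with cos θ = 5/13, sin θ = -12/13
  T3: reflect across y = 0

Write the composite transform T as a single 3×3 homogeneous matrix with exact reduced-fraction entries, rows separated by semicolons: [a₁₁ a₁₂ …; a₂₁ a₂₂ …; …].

T = [-1 0 0; 0 1 0; 0 0 1]

T1 = [-5/13 12/13 0; -12/13 -5/13 0; 0 0 1]
T2·T1 = [-1 0 0; 0 -1 0; 0 0 1]
T3·…·T1 = [-1 0 0; 0 1 0; 0 0 1]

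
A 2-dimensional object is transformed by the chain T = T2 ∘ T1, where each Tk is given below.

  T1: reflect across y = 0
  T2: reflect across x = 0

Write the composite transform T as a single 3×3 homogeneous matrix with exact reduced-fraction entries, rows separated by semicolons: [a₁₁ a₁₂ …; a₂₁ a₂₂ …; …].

T1 = [1 0 0; 0 -1 0; 0 0 1]
T2·T1 = [-1 0 0; 0 -1 0; 0 0 1]

T = [-1 0 0; 0 -1 0; 0 0 1]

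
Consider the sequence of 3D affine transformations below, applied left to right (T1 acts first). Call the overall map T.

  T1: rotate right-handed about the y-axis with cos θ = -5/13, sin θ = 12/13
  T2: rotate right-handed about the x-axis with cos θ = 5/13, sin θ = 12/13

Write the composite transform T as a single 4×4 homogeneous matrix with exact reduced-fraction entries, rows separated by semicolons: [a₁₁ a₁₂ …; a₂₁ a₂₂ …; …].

T1 = [-5/13 0 12/13 0; 0 1 0 0; -12/13 0 -5/13 0; 0 0 0 1]
T2·T1 = [-5/13 0 12/13 0; 144/169 5/13 60/169 0; -60/169 12/13 -25/169 0; 0 0 0 1]

T = [-5/13 0 12/13 0; 144/169 5/13 60/169 0; -60/169 12/13 -25/169 0; 0 0 0 1]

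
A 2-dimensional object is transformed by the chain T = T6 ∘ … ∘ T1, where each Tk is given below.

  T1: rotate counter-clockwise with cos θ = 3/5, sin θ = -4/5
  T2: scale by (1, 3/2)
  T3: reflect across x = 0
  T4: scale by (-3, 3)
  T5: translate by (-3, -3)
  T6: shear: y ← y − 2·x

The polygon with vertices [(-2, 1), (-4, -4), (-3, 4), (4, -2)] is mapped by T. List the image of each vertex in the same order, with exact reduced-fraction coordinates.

image vertices: (-21/5, 153/10), (-99/5, 201/5), (6/5, 81/5), (-3/5, -108/5)

T1 rotate counter-clockwise with cos θ = 3/5, sin θ = -4/5: (-2, 1) → (-2/5, 11/5); (-4, -4) → (-28/5, 4/5); (-3, 4) → (7/5, 24/5); (4, -2) → (4/5, -22/5)
T2 scale by (1, 3/2): (-2/5, 11/5) → (-2/5, 33/10); (-28/5, 4/5) → (-28/5, 6/5); (7/5, 24/5) → (7/5, 36/5); (4/5, -22/5) → (4/5, -33/5)
T3 reflect across x = 0: (-2/5, 33/10) → (2/5, 33/10); (-28/5, 6/5) → (28/5, 6/5); (7/5, 36/5) → (-7/5, 36/5); (4/5, -33/5) → (-4/5, -33/5)
T4 scale by (-3, 3): (2/5, 33/10) → (-6/5, 99/10); (28/5, 6/5) → (-84/5, 18/5); (-7/5, 36/5) → (21/5, 108/5); (-4/5, -33/5) → (12/5, -99/5)
T5 translate by (-3, -3): (-6/5, 99/10) → (-21/5, 69/10); (-84/5, 18/5) → (-99/5, 3/5); (21/5, 108/5) → (6/5, 93/5); (12/5, -99/5) → (-3/5, -114/5)
T6 shear: y ← y − 2·x: (-21/5, 69/10) → (-21/5, 153/10); (-99/5, 3/5) → (-99/5, 201/5); (6/5, 93/5) → (6/5, 81/5); (-3/5, -114/5) → (-3/5, -108/5)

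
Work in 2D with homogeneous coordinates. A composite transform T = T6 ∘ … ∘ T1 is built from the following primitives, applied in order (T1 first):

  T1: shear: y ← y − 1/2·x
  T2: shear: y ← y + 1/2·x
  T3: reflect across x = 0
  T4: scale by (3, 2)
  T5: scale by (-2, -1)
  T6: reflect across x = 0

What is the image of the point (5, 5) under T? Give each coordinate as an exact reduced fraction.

T1 shear: y ← y − 1/2·x: (5, 5) → (5, 5/2)
T2 shear: y ← y + 1/2·x: (5, 5/2) → (5, 5)
T3 reflect across x = 0: (5, 5) → (-5, 5)
T4 scale by (3, 2): (-5, 5) → (-15, 10)
T5 scale by (-2, -1): (-15, 10) → (30, -10)
T6 reflect across x = 0: (30, -10) → (-30, -10)

T(p) = (-30, -10)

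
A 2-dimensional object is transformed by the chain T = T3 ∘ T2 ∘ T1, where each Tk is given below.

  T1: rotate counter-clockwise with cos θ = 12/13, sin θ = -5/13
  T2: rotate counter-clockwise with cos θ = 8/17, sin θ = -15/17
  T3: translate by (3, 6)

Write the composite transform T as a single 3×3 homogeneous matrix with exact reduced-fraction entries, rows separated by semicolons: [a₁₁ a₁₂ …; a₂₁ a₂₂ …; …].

T1 = [12/13 5/13 0; -5/13 12/13 0; 0 0 1]
T2·T1 = [21/221 220/221 0; -220/221 21/221 0; 0 0 1]
T3·…·T1 = [21/221 220/221 3; -220/221 21/221 6; 0 0 1]

T = [21/221 220/221 3; -220/221 21/221 6; 0 0 1]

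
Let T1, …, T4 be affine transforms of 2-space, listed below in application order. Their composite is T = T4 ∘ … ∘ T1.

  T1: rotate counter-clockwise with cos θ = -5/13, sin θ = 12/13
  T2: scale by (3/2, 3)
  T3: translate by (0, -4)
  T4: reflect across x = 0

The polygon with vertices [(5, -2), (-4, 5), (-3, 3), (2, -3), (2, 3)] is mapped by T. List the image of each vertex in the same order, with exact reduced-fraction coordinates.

T1 rotate counter-clockwise with cos θ = -5/13, sin θ = 12/13: (5, -2) → (-1/13, 70/13); (-4, 5) → (-40/13, -73/13); (-3, 3) → (-21/13, -51/13); (2, -3) → (2, 3); (2, 3) → (-46/13, 9/13)
T2 scale by (3/2, 3): (-1/13, 70/13) → (-3/26, 210/13); (-40/13, -73/13) → (-60/13, -219/13); (-21/13, -51/13) → (-63/26, -153/13); (2, 3) → (3, 9); (-46/13, 9/13) → (-69/13, 27/13)
T3 translate by (0, -4): (-3/26, 210/13) → (-3/26, 158/13); (-60/13, -219/13) → (-60/13, -271/13); (-63/26, -153/13) → (-63/26, -205/13); (3, 9) → (3, 5); (-69/13, 27/13) → (-69/13, -25/13)
T4 reflect across x = 0: (-3/26, 158/13) → (3/26, 158/13); (-60/13, -271/13) → (60/13, -271/13); (-63/26, -205/13) → (63/26, -205/13); (3, 5) → (-3, 5); (-69/13, -25/13) → (69/13, -25/13)

image vertices: (3/26, 158/13), (60/13, -271/13), (63/26, -205/13), (-3, 5), (69/13, -25/13)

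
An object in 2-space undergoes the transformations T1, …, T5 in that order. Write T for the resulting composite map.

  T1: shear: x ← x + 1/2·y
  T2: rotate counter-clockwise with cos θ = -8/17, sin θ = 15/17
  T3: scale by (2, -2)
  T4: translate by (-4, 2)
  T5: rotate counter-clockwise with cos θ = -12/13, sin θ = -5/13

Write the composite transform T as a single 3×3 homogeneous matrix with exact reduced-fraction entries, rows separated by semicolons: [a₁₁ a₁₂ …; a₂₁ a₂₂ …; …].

T = [42/221 461/221 58/13; 440/221 178/221 -4/13; 0 0 1]

T1 = [1 1/2 0; 0 1 0; 0 0 1]
T2·T1 = [-8/17 -19/17 0; 15/17 -1/34 0; 0 0 1]
T3·…·T1 = [-16/17 -38/17 0; -30/17 1/17 0; 0 0 1]
T4·…·T1 = [-16/17 -38/17 -4; -30/17 1/17 2; 0 0 1]
T5·…·T1 = [42/221 461/221 58/13; 440/221 178/221 -4/13; 0 0 1]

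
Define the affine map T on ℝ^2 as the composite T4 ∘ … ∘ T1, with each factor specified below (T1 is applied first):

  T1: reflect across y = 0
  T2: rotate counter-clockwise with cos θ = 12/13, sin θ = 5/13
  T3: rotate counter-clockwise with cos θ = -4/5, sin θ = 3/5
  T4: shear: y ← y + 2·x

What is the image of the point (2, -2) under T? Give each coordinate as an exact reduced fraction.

T(p) = (-158/65, -82/13)

T1 reflect across y = 0: (2, -2) → (2, 2)
T2 rotate counter-clockwise with cos θ = 12/13, sin θ = 5/13: (2, 2) → (14/13, 34/13)
T3 rotate counter-clockwise with cos θ = -4/5, sin θ = 3/5: (14/13, 34/13) → (-158/65, -94/65)
T4 shear: y ← y + 2·x: (-158/65, -94/65) → (-158/65, -82/13)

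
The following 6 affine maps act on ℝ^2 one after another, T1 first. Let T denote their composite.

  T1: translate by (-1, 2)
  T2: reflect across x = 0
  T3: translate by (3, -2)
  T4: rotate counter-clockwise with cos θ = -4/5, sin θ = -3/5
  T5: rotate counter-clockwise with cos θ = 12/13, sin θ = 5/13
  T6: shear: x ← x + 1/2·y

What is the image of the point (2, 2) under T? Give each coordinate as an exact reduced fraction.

T1 translate by (-1, 2): (2, 2) → (1, 4)
T2 reflect across x = 0: (1, 4) → (-1, 4)
T3 translate by (3, -2): (-1, 4) → (2, 2)
T4 rotate counter-clockwise with cos θ = -4/5, sin θ = -3/5: (2, 2) → (-2/5, -14/5)
T5 rotate counter-clockwise with cos θ = 12/13, sin θ = 5/13: (-2/5, -14/5) → (46/65, -178/65)
T6 shear: x ← x + 1/2·y: (46/65, -178/65) → (-43/65, -178/65)

T(p) = (-43/65, -178/65)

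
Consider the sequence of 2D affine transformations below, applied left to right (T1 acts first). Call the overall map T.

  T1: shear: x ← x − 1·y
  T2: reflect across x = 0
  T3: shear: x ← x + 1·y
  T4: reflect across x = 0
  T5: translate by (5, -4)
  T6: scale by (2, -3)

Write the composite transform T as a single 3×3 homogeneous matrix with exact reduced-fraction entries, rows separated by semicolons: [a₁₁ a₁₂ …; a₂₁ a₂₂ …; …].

T1 = [1 -1 0; 0 1 0; 0 0 1]
T2·T1 = [-1 1 0; 0 1 0; 0 0 1]
T3·…·T1 = [-1 2 0; 0 1 0; 0 0 1]
T4·…·T1 = [1 -2 0; 0 1 0; 0 0 1]
T5·…·T1 = [1 -2 5; 0 1 -4; 0 0 1]
T6·…·T1 = [2 -4 10; 0 -3 12; 0 0 1]

T = [2 -4 10; 0 -3 12; 0 0 1]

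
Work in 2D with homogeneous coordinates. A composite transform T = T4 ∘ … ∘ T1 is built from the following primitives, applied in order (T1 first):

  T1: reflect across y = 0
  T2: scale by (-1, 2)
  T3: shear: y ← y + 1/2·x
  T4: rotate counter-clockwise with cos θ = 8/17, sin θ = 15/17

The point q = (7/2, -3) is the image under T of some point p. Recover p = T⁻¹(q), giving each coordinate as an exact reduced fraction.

p = (1, 2)

T1 = [1 0 0; 0 -1 0; 0 0 1]
T2·T1 = [-1 0 0; 0 -2 0; 0 0 1]
T3·…·T1 = [-1 0 0; -1/2 -2 0; 0 0 1]
T4·…·T1 = [-1/34 30/17 0; -19/17 -16/17 0; 0 0 1]
det M = 2; M⁻¹ = [-8/17 -15/17 0; 19/34 -1/68 0; 0 0 1]
M⁻¹ · (7/2, -3)ᵀ = (1, 2)ᵀ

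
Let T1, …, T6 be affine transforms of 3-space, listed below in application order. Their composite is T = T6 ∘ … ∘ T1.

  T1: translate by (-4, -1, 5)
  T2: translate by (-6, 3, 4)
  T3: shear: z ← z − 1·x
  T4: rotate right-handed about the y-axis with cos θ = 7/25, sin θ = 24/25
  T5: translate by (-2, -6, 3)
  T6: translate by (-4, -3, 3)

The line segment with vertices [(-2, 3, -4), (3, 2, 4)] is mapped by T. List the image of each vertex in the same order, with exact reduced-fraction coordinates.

image vertices: (174/25, -4, 557/25), (281/25, -5, 458/25)

T1 translate by (-4, -1, 5): (-2, 3, -4) → (-6, 2, 1); (3, 2, 4) → (-1, 1, 9)
T2 translate by (-6, 3, 4): (-6, 2, 1) → (-12, 5, 5); (-1, 1, 9) → (-7, 4, 13)
T3 shear: z ← z − 1·x: (-12, 5, 5) → (-12, 5, 17); (-7, 4, 13) → (-7, 4, 20)
T4 rotate right-handed about the y-axis with cos θ = 7/25, sin θ = 24/25: (-12, 5, 17) → (324/25, 5, 407/25); (-7, 4, 20) → (431/25, 4, 308/25)
T5 translate by (-2, -6, 3): (324/25, 5, 407/25) → (274/25, -1, 482/25); (431/25, 4, 308/25) → (381/25, -2, 383/25)
T6 translate by (-4, -3, 3): (274/25, -1, 482/25) → (174/25, -4, 557/25); (381/25, -2, 383/25) → (281/25, -5, 458/25)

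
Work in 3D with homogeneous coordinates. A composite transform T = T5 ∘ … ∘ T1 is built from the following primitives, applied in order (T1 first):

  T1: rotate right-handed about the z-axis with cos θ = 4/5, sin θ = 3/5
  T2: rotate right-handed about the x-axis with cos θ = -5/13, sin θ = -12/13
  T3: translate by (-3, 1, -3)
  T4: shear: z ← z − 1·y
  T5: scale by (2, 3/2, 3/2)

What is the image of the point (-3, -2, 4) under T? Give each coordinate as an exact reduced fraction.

T(p) = (-42/5, 9, -111/10)

T1 rotate right-handed about the z-axis with cos θ = 4/5, sin θ = 3/5: (-3, -2, 4) → (-6/5, -17/5, 4)
T2 rotate right-handed about the x-axis with cos θ = -5/13, sin θ = -12/13: (-6/5, -17/5, 4) → (-6/5, 5, 8/5)
T3 translate by (-3, 1, -3): (-6/5, 5, 8/5) → (-21/5, 6, -7/5)
T4 shear: z ← z − 1·y: (-21/5, 6, -7/5) → (-21/5, 6, -37/5)
T5 scale by (2, 3/2, 3/2): (-21/5, 6, -37/5) → (-42/5, 9, -111/10)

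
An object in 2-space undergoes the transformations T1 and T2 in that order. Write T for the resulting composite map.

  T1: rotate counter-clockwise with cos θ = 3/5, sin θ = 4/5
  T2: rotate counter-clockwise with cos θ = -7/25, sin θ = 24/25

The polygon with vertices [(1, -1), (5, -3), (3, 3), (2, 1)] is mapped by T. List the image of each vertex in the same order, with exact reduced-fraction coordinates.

image vertices: (-73/125, 161/125), (-453/125, 571/125), (-483/125, -219/125), (-278/125, -29/125)

T1 rotate counter-clockwise with cos θ = 3/5, sin θ = 4/5: (1, -1) → (7/5, 1/5); (5, -3) → (27/5, 11/5); (3, 3) → (-3/5, 21/5); (2, 1) → (2/5, 11/5)
T2 rotate counter-clockwise with cos θ = -7/25, sin θ = 24/25: (7/5, 1/5) → (-73/125, 161/125); (27/5, 11/5) → (-453/125, 571/125); (-3/5, 21/5) → (-483/125, -219/125); (2/5, 11/5) → (-278/125, -29/125)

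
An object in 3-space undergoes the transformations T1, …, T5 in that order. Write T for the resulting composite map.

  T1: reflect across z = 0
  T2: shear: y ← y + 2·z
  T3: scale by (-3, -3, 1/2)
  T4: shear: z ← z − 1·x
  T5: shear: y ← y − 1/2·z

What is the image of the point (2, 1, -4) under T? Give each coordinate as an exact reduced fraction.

T(p) = (-6, -31, 8)

T1 reflect across z = 0: (2, 1, -4) → (2, 1, 4)
T2 shear: y ← y + 2·z: (2, 1, 4) → (2, 9, 4)
T3 scale by (-3, -3, 1/2): (2, 9, 4) → (-6, -27, 2)
T4 shear: z ← z − 1·x: (-6, -27, 2) → (-6, -27, 8)
T5 shear: y ← y − 1/2·z: (-6, -27, 8) → (-6, -31, 8)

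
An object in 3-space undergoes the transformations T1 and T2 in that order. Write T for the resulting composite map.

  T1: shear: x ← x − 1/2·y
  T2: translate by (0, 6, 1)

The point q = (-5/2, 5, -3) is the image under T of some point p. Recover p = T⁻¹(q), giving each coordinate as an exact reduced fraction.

T1 = [1 -1/2 0 0; 0 1 0 0; 0 0 1 0; 0 0 0 1]
T2·T1 = [1 -1/2 0 0; 0 1 0 6; 0 0 1 1; 0 0 0 1]
det M = 1; M⁻¹ = [1 1/2 0 -3; 0 1 0 -6; 0 0 1 -1; 0 0 0 1]
M⁻¹ · (-5/2, 5, -3)ᵀ = (-3, -1, -4)ᵀ

p = (-3, -1, -4)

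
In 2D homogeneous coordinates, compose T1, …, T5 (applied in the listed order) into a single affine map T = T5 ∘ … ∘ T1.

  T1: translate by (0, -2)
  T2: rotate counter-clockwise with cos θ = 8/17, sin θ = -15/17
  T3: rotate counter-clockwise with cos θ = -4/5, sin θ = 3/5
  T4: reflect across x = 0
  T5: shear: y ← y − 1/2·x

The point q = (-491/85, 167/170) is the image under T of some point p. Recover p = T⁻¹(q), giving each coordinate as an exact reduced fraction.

p = (-1, -4)

T1 = [1 0 0; 0 1 -2; 0 0 1]
T2·T1 = [8/17 15/17 -30/17; -15/17 8/17 -16/17; 0 0 1]
T3·…·T1 = [13/85 -84/85 168/85; 84/85 13/85 -26/85; 0 0 1]
T4·…·T1 = [-13/85 84/85 -168/85; 84/85 13/85 -26/85; 0 0 1]
T5·…·T1 = [-13/85 84/85 -168/85; 181/170 -29/85 58/85; 0 0 1]
det M = -1; M⁻¹ = [29/85 84/85 0; 181/170 13/85 2; 0 0 1]
M⁻¹ · (-491/85, 167/170)ᵀ = (-1, -4)ᵀ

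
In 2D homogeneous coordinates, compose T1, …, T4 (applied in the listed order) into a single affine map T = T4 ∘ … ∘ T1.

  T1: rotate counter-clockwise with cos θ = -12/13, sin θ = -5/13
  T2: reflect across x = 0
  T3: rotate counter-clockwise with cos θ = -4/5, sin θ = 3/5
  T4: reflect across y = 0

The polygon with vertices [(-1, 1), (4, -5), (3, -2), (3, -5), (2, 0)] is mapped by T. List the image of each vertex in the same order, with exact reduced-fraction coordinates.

T1 rotate counter-clockwise with cos θ = -12/13, sin θ = -5/13: (-1, 1) → (17/13, -7/13); (4, -5) → (-73/13, 40/13); (3, -2) → (-46/13, 9/13); (3, -5) → (-61/13, 45/13); (2, 0) → (-24/13, -10/13)
T2 reflect across x = 0: (17/13, -7/13) → (-17/13, -7/13); (-73/13, 40/13) → (73/13, 40/13); (-46/13, 9/13) → (46/13, 9/13); (-61/13, 45/13) → (61/13, 45/13); (-24/13, -10/13) → (24/13, -10/13)
T3 rotate counter-clockwise with cos θ = -4/5, sin θ = 3/5: (-17/13, -7/13) → (89/65, -23/65); (73/13, 40/13) → (-412/65, 59/65); (46/13, 9/13) → (-211/65, 102/65); (61/13, 45/13) → (-379/65, 3/65); (24/13, -10/13) → (-66/65, 112/65)
T4 reflect across y = 0: (89/65, -23/65) → (89/65, 23/65); (-412/65, 59/65) → (-412/65, -59/65); (-211/65, 102/65) → (-211/65, -102/65); (-379/65, 3/65) → (-379/65, -3/65); (-66/65, 112/65) → (-66/65, -112/65)

image vertices: (89/65, 23/65), (-412/65, -59/65), (-211/65, -102/65), (-379/65, -3/65), (-66/65, -112/65)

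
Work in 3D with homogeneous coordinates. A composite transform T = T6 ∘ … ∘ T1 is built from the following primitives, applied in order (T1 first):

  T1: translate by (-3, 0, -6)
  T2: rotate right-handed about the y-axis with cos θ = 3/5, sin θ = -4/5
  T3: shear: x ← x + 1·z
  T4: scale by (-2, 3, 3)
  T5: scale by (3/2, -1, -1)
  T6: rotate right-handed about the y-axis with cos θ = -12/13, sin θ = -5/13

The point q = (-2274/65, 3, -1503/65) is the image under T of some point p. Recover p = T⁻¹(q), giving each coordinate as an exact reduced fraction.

p = (-4, -1, -4)

T1 = [1 0 0 -3; 0 1 0 0; 0 0 1 -6; 0 0 0 1]
T2·T1 = [3/5 0 -4/5 3; 0 1 0 0; 4/5 0 3/5 -6; 0 0 0 1]
T3·…·T1 = [7/5 0 -1/5 -3; 0 1 0 0; 4/5 0 3/5 -6; 0 0 0 1]
T4·…·T1 = [-14/5 0 2/5 6; 0 3 0 0; 12/5 0 9/5 -18; 0 0 0 1]
T5·…·T1 = [-21/5 0 3/5 9; 0 -3 0 0; -12/5 0 -9/5 18; 0 0 0 1]
T6·…·T1 = [24/5 0 9/65 -198/13; 0 -3 0 0; 3/5 0 123/65 -171/13; 0 0 0 1]
det M = -27; M⁻¹ = [41/195 0 -1/65 3; 0 -1/3 0 0; -1/15 0 8/15 6; 0 0 0 1]
M⁻¹ · (-2274/65, 3, -1503/65)ᵀ = (-4, -1, -4)ᵀ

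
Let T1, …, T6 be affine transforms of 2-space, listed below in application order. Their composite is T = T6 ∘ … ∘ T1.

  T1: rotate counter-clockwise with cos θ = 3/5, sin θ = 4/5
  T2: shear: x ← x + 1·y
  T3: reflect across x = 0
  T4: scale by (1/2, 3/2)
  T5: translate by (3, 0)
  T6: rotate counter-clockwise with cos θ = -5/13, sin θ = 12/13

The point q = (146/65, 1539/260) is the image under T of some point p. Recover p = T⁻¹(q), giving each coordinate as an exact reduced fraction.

T1 = [3/5 -4/5 0; 4/5 3/5 0; 0 0 1]
T2·T1 = [7/5 -1/5 0; 4/5 3/5 0; 0 0 1]
T3·…·T1 = [-7/5 1/5 0; 4/5 3/5 0; 0 0 1]
T4·…·T1 = [-7/10 1/10 0; 6/5 9/10 0; 0 0 1]
T5·…·T1 = [-7/10 1/10 3; 6/5 9/10 0; 0 0 1]
T6·…·T1 = [-109/130 -113/130 -15/13; -72/65 -33/130 36/13; 0 0 1]
det M = -3/4; M⁻¹ = [22/65 -226/195 18/5; -96/65 218/195 -24/5; 0 0 1]
M⁻¹ · (146/65, 1539/260)ᵀ = (-5/2, -3/2)ᵀ

p = (-5/2, -3/2)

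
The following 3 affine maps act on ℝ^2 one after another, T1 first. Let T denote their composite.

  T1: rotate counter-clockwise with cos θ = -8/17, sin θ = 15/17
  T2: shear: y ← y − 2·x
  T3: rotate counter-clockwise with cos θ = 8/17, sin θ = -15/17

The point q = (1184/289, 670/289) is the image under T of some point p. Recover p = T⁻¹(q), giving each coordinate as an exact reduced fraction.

T1 = [-8/17 -15/17 0; 15/17 -8/17 0; 0 0 1]
T2·T1 = [-8/17 -15/17 0; 31/17 22/17 0; 0 0 1]
T3·…·T1 = [401/289 210/289 0; 368/289 401/289 0; 0 0 1]
det M = 1; M⁻¹ = [401/289 -210/289 0; -368/289 401/289 0; 0 0 1]
M⁻¹ · (1184/289, 670/289)ᵀ = (4, -2)ᵀ

p = (4, -2)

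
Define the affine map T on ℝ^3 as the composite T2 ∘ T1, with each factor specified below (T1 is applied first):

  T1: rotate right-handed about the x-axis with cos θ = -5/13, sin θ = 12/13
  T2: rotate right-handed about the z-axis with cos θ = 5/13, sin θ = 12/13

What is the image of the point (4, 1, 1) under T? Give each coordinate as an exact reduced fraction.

T(p) = (464/169, 539/169, 7/13)

T1 rotate right-handed about the x-axis with cos θ = -5/13, sin θ = 12/13: (4, 1, 1) → (4, -17/13, 7/13)
T2 rotate right-handed about the z-axis with cos θ = 5/13, sin θ = 12/13: (4, -17/13, 7/13) → (464/169, 539/169, 7/13)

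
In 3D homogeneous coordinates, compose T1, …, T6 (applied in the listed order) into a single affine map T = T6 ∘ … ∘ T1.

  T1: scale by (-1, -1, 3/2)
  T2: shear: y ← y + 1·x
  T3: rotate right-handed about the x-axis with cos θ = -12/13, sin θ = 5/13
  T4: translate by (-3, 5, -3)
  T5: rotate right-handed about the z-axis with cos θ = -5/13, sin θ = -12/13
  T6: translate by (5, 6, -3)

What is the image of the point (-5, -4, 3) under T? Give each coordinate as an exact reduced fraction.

T(p) = (-71/169, 2059/338, -87/13)

T1 scale by (-1, -1, 3/2): (-5, -4, 3) → (5, 4, 9/2)
T2 shear: y ← y + 1·x: (5, 4, 9/2) → (5, 9, 9/2)
T3 rotate right-handed about the x-axis with cos θ = -12/13, sin θ = 5/13: (5, 9, 9/2) → (5, -261/26, -9/13)
T4 translate by (-3, 5, -3): (5, -261/26, -9/13) → (2, -131/26, -48/13)
T5 rotate right-handed about the z-axis with cos θ = -5/13, sin θ = -12/13: (2, -131/26, -48/13) → (-916/169, 31/338, -48/13)
T6 translate by (5, 6, -3): (-916/169, 31/338, -48/13) → (-71/169, 2059/338, -87/13)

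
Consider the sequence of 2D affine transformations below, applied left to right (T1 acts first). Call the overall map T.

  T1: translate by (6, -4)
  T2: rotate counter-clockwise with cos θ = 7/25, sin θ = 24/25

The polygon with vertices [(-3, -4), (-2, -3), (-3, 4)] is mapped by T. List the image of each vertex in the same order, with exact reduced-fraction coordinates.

image vertices: (213/25, 16/25), (196/25, 47/25), (21/25, 72/25)

T1 translate by (6, -4): (-3, -4) → (3, -8); (-2, -3) → (4, -7); (-3, 4) → (3, 0)
T2 rotate counter-clockwise with cos θ = 7/25, sin θ = 24/25: (3, -8) → (213/25, 16/25); (4, -7) → (196/25, 47/25); (3, 0) → (21/25, 72/25)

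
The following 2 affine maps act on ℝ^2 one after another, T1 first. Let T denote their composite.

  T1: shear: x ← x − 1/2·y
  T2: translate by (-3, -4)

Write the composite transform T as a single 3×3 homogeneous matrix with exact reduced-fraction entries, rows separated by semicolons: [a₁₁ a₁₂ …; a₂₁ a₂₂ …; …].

T1 = [1 -1/2 0; 0 1 0; 0 0 1]
T2·T1 = [1 -1/2 -3; 0 1 -4; 0 0 1]

T = [1 -1/2 -3; 0 1 -4; 0 0 1]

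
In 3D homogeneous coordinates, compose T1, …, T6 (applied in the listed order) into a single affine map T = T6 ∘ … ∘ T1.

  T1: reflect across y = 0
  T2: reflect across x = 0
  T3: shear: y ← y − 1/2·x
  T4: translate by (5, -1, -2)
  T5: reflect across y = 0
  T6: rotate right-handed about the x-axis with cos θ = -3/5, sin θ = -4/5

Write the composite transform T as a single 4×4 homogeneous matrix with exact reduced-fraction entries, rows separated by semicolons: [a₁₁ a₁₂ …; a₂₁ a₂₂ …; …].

T = [-1 0 0 5; 3/10 -3/5 4/5 -11/5; 2/5 -4/5 -3/5 2/5; 0 0 0 1]

T1 = [1 0 0 0; 0 -1 0 0; 0 0 1 0; 0 0 0 1]
T2·T1 = [-1 0 0 0; 0 -1 0 0; 0 0 1 0; 0 0 0 1]
T3·…·T1 = [-1 0 0 0; 1/2 -1 0 0; 0 0 1 0; 0 0 0 1]
T4·…·T1 = [-1 0 0 5; 1/2 -1 0 -1; 0 0 1 -2; 0 0 0 1]
T5·…·T1 = [-1 0 0 5; -1/2 1 0 1; 0 0 1 -2; 0 0 0 1]
T6·…·T1 = [-1 0 0 5; 3/10 -3/5 4/5 -11/5; 2/5 -4/5 -3/5 2/5; 0 0 0 1]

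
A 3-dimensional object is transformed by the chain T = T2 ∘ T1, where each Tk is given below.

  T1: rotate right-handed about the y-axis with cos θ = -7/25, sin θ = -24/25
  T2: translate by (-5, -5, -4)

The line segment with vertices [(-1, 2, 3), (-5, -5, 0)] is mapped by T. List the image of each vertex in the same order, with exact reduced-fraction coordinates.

T1 rotate right-handed about the y-axis with cos θ = -7/25, sin θ = -24/25: (-1, 2, 3) → (-13/5, 2, -9/5); (-5, -5, 0) → (7/5, -5, -24/5)
T2 translate by (-5, -5, -4): (-13/5, 2, -9/5) → (-38/5, -3, -29/5); (7/5, -5, -24/5) → (-18/5, -10, -44/5)

image vertices: (-38/5, -3, -29/5), (-18/5, -10, -44/5)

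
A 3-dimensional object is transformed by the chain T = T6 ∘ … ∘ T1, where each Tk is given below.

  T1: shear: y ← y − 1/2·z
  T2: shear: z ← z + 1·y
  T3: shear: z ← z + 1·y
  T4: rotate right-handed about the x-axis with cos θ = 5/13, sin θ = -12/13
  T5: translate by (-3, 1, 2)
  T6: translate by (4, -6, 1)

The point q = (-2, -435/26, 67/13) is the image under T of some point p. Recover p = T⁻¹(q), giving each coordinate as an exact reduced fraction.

T1 = [1 0 0 0; 0 1 -1/2 0; 0 0 1 0; 0 0 0 1]
T2·T1 = [1 0 0 0; 0 1 -1/2 0; 0 1 1/2 0; 0 0 0 1]
T3·…·T1 = [1 0 0 0; 0 1 -1/2 0; 0 2 0 0; 0 0 0 1]
T4·…·T1 = [1 0 0 0; 0 29/13 -5/26 0; 0 -2/13 6/13 0; 0 0 0 1]
T5·…·T1 = [1 0 0 -3; 0 29/13 -5/26 1; 0 -2/13 6/13 2; 0 0 0 1]
T6·…·T1 = [1 0 0 1; 0 29/13 -5/26 -5; 0 -2/13 6/13 3; 0 0 0 1]
det M = 1; M⁻¹ = [1 0 0 -1; 0 6/13 5/26 45/26; 0 2/13 29/13 -77/13; 0 0 0 1]
M⁻¹ · (-2, -435/26, 67/13)ᵀ = (-3, -5, 3)ᵀ

p = (-3, -5, 3)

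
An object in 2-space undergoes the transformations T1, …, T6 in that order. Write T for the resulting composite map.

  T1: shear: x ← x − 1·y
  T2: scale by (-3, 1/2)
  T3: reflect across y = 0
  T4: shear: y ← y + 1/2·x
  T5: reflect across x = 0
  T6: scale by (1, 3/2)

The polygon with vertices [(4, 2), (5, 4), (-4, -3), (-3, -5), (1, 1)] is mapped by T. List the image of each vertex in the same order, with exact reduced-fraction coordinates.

image vertices: (6, -6), (3, -21/4), (-3, 9/2), (6, -3/4), (0, -3/4)

T1 shear: x ← x − 1·y: (4, 2) → (2, 2); (5, 4) → (1, 4); (-4, -3) → (-1, -3); (-3, -5) → (2, -5); (1, 1) → (0, 1)
T2 scale by (-3, 1/2): (2, 2) → (-6, 1); (1, 4) → (-3, 2); (-1, -3) → (3, -3/2); (2, -5) → (-6, -5/2); (0, 1) → (0, 1/2)
T3 reflect across y = 0: (-6, 1) → (-6, -1); (-3, 2) → (-3, -2); (3, -3/2) → (3, 3/2); (-6, -5/2) → (-6, 5/2); (0, 1/2) → (0, -1/2)
T4 shear: y ← y + 1/2·x: (-6, -1) → (-6, -4); (-3, -2) → (-3, -7/2); (3, 3/2) → (3, 3); (-6, 5/2) → (-6, -1/2); (0, -1/2) → (0, -1/2)
T5 reflect across x = 0: (-6, -4) → (6, -4); (-3, -7/2) → (3, -7/2); (3, 3) → (-3, 3); (-6, -1/2) → (6, -1/2); (0, -1/2) → (0, -1/2)
T6 scale by (1, 3/2): (6, -4) → (6, -6); (3, -7/2) → (3, -21/4); (-3, 3) → (-3, 9/2); (6, -1/2) → (6, -3/4); (0, -1/2) → (0, -3/4)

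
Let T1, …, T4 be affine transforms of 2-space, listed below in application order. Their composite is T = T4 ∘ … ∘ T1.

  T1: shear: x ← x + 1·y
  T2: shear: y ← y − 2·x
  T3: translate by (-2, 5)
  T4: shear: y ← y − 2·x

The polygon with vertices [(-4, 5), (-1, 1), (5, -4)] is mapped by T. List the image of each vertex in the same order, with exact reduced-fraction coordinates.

image vertices: (-1, 10), (-2, 10), (-1, 1)

T1 shear: x ← x + 1·y: (-4, 5) → (1, 5); (-1, 1) → (0, 1); (5, -4) → (1, -4)
T2 shear: y ← y − 2·x: (1, 5) → (1, 3); (0, 1) → (0, 1); (1, -4) → (1, -6)
T3 translate by (-2, 5): (1, 3) → (-1, 8); (0, 1) → (-2, 6); (1, -6) → (-1, -1)
T4 shear: y ← y − 2·x: (-1, 8) → (-1, 10); (-2, 6) → (-2, 10); (-1, -1) → (-1, 1)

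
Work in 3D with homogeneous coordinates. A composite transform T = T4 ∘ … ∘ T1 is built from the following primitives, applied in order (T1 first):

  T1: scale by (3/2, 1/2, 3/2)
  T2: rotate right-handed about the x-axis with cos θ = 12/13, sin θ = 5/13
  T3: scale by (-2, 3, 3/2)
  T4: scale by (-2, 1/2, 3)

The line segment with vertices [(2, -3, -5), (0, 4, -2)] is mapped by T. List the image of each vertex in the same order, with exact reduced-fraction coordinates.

T1 scale by (3/2, 1/2, 3/2): (2, -3, -5) → (3, -3/2, -15/2); (0, 4, -2) → (0, 2, -3)
T2 rotate right-handed about the x-axis with cos θ = 12/13, sin θ = 5/13: (3, -3/2, -15/2) → (3, 3/2, -15/2); (0, 2, -3) → (0, 3, -2)
T3 scale by (-2, 3, 3/2): (3, 3/2, -15/2) → (-6, 9/2, -45/4); (0, 3, -2) → (0, 9, -3)
T4 scale by (-2, 1/2, 3): (-6, 9/2, -45/4) → (12, 9/4, -135/4); (0, 9, -3) → (0, 9/2, -9)

image vertices: (12, 9/4, -135/4), (0, 9/2, -9)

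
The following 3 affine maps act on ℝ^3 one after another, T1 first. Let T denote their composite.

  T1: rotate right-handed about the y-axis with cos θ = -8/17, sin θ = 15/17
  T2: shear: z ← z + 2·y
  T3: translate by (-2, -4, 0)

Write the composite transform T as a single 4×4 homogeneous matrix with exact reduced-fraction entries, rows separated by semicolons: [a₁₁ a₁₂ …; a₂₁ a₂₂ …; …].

T = [-8/17 0 15/17 -2; 0 1 0 -4; -15/17 2 -8/17 0; 0 0 0 1]

T1 = [-8/17 0 15/17 0; 0 1 0 0; -15/17 0 -8/17 0; 0 0 0 1]
T2·T1 = [-8/17 0 15/17 0; 0 1 0 0; -15/17 2 -8/17 0; 0 0 0 1]
T3·…·T1 = [-8/17 0 15/17 -2; 0 1 0 -4; -15/17 2 -8/17 0; 0 0 0 1]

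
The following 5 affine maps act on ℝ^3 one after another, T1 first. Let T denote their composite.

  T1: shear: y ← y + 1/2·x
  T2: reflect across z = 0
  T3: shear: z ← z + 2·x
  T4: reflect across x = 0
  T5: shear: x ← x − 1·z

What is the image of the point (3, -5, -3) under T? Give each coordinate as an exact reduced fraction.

T(p) = (-12, -7/2, 9)

T1 shear: y ← y + 1/2·x: (3, -5, -3) → (3, -7/2, -3)
T2 reflect across z = 0: (3, -7/2, -3) → (3, -7/2, 3)
T3 shear: z ← z + 2·x: (3, -7/2, 3) → (3, -7/2, 9)
T4 reflect across x = 0: (3, -7/2, 9) → (-3, -7/2, 9)
T5 shear: x ← x − 1·z: (-3, -7/2, 9) → (-12, -7/2, 9)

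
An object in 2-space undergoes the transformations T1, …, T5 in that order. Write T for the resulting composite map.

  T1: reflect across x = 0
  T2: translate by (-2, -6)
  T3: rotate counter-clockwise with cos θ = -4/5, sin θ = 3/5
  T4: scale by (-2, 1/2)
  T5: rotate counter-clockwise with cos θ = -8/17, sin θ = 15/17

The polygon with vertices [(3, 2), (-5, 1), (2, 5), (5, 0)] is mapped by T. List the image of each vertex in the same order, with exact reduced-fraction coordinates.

image vertices: (1009/170, -964/85), (-339/170, -206/85), (364/85, -538/85), (1427/170, -1392/85)

T1 reflect across x = 0: (3, 2) → (-3, 2); (-5, 1) → (5, 1); (2, 5) → (-2, 5); (5, 0) → (-5, 0)
T2 translate by (-2, -6): (-3, 2) → (-5, -4); (5, 1) → (3, -5); (-2, 5) → (-4, -1); (-5, 0) → (-7, -6)
T3 rotate counter-clockwise with cos θ = -4/5, sin θ = 3/5: (-5, -4) → (32/5, 1/5); (3, -5) → (3/5, 29/5); (-4, -1) → (19/5, -8/5); (-7, -6) → (46/5, 3/5)
T4 scale by (-2, 1/2): (32/5, 1/5) → (-64/5, 1/10); (3/5, 29/5) → (-6/5, 29/10); (19/5, -8/5) → (-38/5, -4/5); (46/5, 3/5) → (-92/5, 3/10)
T5 rotate counter-clockwise with cos θ = -8/17, sin θ = 15/17: (-64/5, 1/10) → (1009/170, -964/85); (-6/5, 29/10) → (-339/170, -206/85); (-38/5, -4/5) → (364/85, -538/85); (-92/5, 3/10) → (1427/170, -1392/85)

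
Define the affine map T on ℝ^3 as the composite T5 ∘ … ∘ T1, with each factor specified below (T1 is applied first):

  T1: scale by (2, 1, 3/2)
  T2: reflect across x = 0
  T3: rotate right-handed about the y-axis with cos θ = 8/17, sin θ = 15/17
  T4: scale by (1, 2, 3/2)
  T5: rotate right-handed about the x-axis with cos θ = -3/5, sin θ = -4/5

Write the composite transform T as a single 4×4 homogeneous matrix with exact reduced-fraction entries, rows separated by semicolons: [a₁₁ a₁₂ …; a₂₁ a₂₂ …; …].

T = [-16/17 0 45/34 0; 36/17 -6/5 72/85 0; -27/17 -8/5 -54/85 0; 0 0 0 1]

T1 = [2 0 0 0; 0 1 0 0; 0 0 3/2 0; 0 0 0 1]
T2·T1 = [-2 0 0 0; 0 1 0 0; 0 0 3/2 0; 0 0 0 1]
T3·…·T1 = [-16/17 0 45/34 0; 0 1 0 0; 30/17 0 12/17 0; 0 0 0 1]
T4·…·T1 = [-16/17 0 45/34 0; 0 2 0 0; 45/17 0 18/17 0; 0 0 0 1]
T5·…·T1 = [-16/17 0 45/34 0; 36/17 -6/5 72/85 0; -27/17 -8/5 -54/85 0; 0 0 0 1]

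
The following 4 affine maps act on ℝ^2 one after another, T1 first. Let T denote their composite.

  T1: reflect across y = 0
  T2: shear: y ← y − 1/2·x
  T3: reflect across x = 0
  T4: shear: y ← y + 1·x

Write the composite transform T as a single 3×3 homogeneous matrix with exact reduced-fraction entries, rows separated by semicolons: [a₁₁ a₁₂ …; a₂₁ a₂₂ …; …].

T1 = [1 0 0; 0 -1 0; 0 0 1]
T2·T1 = [1 0 0; -1/2 -1 0; 0 0 1]
T3·…·T1 = [-1 0 0; -1/2 -1 0; 0 0 1]
T4·…·T1 = [-1 0 0; -3/2 -1 0; 0 0 1]

T = [-1 0 0; -3/2 -1 0; 0 0 1]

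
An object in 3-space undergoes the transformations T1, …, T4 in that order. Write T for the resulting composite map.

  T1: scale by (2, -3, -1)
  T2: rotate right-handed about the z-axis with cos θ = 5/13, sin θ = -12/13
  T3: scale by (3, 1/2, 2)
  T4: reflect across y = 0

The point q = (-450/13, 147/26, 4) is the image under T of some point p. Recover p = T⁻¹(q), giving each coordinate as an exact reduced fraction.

T1 = [2 0 0 0; 0 -3 0 0; 0 0 -1 0; 0 0 0 1]
T2·T1 = [10/13 -36/13 0 0; -24/13 -15/13 0 0; 0 0 -1 0; 0 0 0 1]
T3·…·T1 = [30/13 -108/13 0 0; -12/13 -15/26 0 0; 0 0 -2 0; 0 0 0 1]
T4·…·T1 = [30/13 -108/13 0 0; 12/13 15/26 0 0; 0 0 -2 0; 0 0 0 1]
det M = -18; M⁻¹ = [5/78 12/13 0 0; -4/39 10/39 0 0; 0 0 -1/2 0; 0 0 0 1]
M⁻¹ · (-450/13, 147/26, 4)ᵀ = (3, 5, -2)ᵀ

p = (3, 5, -2)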